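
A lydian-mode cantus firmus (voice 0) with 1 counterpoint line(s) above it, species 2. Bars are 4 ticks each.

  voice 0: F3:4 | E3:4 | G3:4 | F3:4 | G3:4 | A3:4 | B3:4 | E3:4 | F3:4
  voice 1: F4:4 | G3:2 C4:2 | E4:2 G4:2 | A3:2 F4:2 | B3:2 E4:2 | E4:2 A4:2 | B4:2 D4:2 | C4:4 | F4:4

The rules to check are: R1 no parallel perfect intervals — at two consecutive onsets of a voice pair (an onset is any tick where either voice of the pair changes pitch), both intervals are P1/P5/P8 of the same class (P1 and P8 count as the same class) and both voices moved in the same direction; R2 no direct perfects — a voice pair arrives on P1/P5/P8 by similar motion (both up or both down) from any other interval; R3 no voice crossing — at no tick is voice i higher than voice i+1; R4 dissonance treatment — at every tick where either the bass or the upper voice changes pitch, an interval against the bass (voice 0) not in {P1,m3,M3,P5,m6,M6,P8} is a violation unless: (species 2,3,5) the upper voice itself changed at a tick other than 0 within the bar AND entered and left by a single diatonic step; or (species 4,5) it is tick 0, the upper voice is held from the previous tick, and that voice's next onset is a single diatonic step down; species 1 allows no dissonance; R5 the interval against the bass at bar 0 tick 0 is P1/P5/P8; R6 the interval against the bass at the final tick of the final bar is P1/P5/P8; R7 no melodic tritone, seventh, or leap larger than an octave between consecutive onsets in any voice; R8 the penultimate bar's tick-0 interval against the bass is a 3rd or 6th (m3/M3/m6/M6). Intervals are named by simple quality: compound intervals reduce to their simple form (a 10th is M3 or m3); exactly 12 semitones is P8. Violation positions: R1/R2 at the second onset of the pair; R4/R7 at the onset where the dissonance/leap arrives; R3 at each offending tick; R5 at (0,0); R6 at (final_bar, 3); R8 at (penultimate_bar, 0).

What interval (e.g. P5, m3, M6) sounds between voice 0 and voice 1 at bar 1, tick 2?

m6

voice 0=E3 voice 1=C4 -> m6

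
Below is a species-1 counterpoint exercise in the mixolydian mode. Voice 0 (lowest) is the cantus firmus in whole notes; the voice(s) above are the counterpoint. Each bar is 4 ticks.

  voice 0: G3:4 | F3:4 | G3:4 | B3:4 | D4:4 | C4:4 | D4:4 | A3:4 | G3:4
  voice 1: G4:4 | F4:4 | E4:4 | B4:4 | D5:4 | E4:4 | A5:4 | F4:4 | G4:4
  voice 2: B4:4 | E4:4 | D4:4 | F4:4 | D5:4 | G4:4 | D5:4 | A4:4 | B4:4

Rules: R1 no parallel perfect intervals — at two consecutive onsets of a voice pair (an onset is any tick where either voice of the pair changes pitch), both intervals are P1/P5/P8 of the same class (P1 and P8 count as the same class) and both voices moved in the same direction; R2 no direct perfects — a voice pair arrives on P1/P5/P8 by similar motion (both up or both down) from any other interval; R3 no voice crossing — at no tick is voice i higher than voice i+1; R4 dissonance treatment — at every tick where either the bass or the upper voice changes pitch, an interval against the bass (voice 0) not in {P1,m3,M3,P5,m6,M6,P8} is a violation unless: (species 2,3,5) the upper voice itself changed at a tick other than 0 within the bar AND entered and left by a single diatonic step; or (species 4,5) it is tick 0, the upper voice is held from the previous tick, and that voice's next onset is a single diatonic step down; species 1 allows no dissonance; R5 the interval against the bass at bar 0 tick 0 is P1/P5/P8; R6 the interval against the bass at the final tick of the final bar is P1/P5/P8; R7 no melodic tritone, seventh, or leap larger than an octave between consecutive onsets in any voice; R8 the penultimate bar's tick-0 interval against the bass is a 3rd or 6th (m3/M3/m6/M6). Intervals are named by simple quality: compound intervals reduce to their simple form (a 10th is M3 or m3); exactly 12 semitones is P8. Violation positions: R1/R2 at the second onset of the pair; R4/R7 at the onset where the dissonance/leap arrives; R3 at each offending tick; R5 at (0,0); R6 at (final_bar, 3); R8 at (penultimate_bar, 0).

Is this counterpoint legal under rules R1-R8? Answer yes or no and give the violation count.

No (34 violations)

bar 0: v0=G3 v1=G4 v2=B4 (M3)
bar 1: v0=F3 v1=F4 v2=E4 (M7)
bar 2: v0=G3 v1=E4 v2=D4 (P5)
bar 3: v0=B3 v1=B4 v2=F4 (TT)
bar 4: v0=D4 v1=D5 v2=D5 (P8)
bar 5: v0=C4 v1=E4 v2=G4 (P5)
bar 6: v0=D4 v1=A5 v2=D5 (P8)
bar 7: v0=A3 v1=F4 v2=A4 (P8)
bar 8: v0=G3 v1=G4 v2=B4 (M3)
  R5 @ bar0.0: opens on M3
  R1 @ bar1.0: G3/G4 P8 -> F3/F4 P8 similar
  R3 @ bar1.0: F4 above E4
  R4 @ bar1.0: F3/E4 M7 untreated
  R3 @ bar1.1: F4 above E4
  R3 @ bar1.2: F4 above E4
  R3 @ bar1.3: F4 above E4
  R3 @ bar2.0: E4 above D4
  R3 @ bar2.1: E4 above D4
  R3 @ bar2.2: E4 above D4
  R3 @ bar2.3: E4 above D4
  R2 @ bar3.0: G3/E4 M6 -> B3/B4 P8 similar
  R3 @ bar3.0: B4 above F4
  R4 @ bar3.0: B3/F4 TT untreated
  R3 @ bar3.1: B4 above F4
  R3 @ bar3.2: B4 above F4
  R3 @ bar3.3: B4 above F4
  R1 @ bar4.0: B3/B4 P8 -> D4/D5 P8 similar
  R2 @ bar4.0: B3/F4 TT -> D4/D5 P8 similar
  R2 @ bar4.0: B4/F4 TT -> D5/D5 P1 similar
  R2 @ bar5.0: D4/D5 P8 -> C4/G4 P5 similar
  R7 @ bar5.0: D5->E4 leap 10st
  R2 @ bar6.0: C4/E4 M3 -> D4/A5 P5 similar
  R2 @ bar6.0: C4/G4 P5 -> D4/D5 P8 similar
  R2 @ bar6.0: E4/G4 m3 -> A5/D5 P5 similar
  R3 @ bar6.0: A5 above D5
  R7 @ bar6.0: E4->A5 leap 17st
  R3 @ bar6.1: A5 above D5
  R3 @ bar6.2: A5 above D5
  R3 @ bar6.3: A5 above D5
  R1 @ bar7.0: D4/D5 P8 -> A3/A4 P8 similar
  R7 @ bar7.0: A5->F4 leap 16st
  R8 @ bar7.0: penult P8 not 3rd/6th
  R6 @ bar8.3: closes on M3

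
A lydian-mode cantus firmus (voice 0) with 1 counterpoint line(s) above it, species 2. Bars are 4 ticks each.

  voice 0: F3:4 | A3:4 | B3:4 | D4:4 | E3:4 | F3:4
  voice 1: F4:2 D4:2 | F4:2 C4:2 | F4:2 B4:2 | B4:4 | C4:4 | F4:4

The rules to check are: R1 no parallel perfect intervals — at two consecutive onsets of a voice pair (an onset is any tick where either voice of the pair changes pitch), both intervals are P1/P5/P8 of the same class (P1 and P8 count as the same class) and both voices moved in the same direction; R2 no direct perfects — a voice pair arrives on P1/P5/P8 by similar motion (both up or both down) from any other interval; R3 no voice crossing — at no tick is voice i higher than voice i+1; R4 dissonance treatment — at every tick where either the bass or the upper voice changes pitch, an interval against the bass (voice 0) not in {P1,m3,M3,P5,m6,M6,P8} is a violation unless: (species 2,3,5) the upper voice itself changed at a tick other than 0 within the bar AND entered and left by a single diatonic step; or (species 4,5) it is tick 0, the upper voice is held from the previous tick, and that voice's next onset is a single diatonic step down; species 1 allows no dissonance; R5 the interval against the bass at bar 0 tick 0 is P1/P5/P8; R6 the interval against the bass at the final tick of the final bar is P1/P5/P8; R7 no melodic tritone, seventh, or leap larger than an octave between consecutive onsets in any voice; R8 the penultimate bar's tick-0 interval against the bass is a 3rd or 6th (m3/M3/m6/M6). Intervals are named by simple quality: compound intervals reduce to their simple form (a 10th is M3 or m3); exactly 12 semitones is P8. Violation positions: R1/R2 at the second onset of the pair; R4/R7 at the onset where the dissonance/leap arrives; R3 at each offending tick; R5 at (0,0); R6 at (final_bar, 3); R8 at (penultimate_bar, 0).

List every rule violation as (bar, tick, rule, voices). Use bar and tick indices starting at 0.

bar 0: v0=F3 v1=F4 downbeat P8
bar 1: v0=A3 v1=F4 downbeat m6
bar 2: v0=B3 v1=F4 downbeat TT
bar 3: v0=D4 v1=B4 downbeat M6
bar 4: v0=E3 v1=C4 downbeat m6
bar 5: v0=F3 v1=F4 downbeat P8
  -> R4 @ bar 2 tick 0 v(0, 1): B3/F4 TT untreated
  -> R7 @ bar 2 tick 2 v(1,): F4->B4 leap 6st
  -> R7 @ bar 4 tick 0 v(0,): D4->E3 leap 10st
  -> R7 @ bar 4 tick 0 v(1,): B4->C4 leap 11st
  -> R2 @ bar 5 tick 0 v(0, 1): E3/C4 m6 -> F3/F4 P8 similar

(2, 0, R4, (0, 1))
(2, 2, R7, (1,))
(4, 0, R7, (0,))
(4, 0, R7, (1,))
(5, 0, R2, (0, 1))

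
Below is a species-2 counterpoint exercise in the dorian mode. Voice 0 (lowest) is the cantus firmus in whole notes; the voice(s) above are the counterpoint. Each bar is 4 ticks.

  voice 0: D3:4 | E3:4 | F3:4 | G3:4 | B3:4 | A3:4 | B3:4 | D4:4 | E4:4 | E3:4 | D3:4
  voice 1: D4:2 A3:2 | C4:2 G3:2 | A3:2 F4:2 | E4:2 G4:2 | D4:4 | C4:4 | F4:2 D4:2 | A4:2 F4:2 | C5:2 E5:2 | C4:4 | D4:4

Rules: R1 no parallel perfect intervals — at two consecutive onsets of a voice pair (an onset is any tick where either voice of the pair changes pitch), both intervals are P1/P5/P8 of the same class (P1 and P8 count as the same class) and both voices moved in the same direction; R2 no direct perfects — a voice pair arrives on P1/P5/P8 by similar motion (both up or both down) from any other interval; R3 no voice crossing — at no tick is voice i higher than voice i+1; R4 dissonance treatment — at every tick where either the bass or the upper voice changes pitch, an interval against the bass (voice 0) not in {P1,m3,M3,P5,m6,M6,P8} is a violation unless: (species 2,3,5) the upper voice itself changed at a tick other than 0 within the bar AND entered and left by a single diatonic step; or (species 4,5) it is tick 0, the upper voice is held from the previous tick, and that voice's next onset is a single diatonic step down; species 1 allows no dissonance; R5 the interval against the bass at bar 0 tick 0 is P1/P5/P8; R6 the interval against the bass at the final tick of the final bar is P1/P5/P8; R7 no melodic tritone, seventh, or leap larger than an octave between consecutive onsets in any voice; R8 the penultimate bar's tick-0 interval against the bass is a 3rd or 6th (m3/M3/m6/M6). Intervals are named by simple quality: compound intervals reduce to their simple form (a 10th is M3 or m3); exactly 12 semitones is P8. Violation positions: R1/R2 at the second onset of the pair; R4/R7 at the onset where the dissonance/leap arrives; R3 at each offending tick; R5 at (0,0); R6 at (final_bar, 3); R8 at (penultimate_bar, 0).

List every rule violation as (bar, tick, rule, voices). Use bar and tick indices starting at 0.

bar 0: v0=D3 v1=D4 downbeat P8
bar 1: v0=E3 v1=C4 downbeat m6
bar 2: v0=F3 v1=A3 downbeat M3
bar 3: v0=G3 v1=E4 downbeat M6
bar 4: v0=B3 v1=D4 downbeat m3
bar 5: v0=A3 v1=C4 downbeat m3
bar 6: v0=B3 v1=F4 downbeat TT
bar 7: v0=D4 v1=A4 downbeat P5
bar 8: v0=E4 v1=C5 downbeat m6
bar 9: v0=E3 v1=C4 downbeat m6
bar 10: v0=D3 v1=D4 downbeat P8
  -> R4 @ bar 6 tick 0 v(0, 1): B3/F4 TT untreated
  -> R2 @ bar 7 tick 0 v(0, 1): B3/D4 m3 -> D4/A4 P5 similar
  -> R7 @ bar 9 tick 0 v(1,): E5->C4 leap 16st

(6, 0, R4, (0, 1))
(7, 0, R2, (0, 1))
(9, 0, R7, (1,))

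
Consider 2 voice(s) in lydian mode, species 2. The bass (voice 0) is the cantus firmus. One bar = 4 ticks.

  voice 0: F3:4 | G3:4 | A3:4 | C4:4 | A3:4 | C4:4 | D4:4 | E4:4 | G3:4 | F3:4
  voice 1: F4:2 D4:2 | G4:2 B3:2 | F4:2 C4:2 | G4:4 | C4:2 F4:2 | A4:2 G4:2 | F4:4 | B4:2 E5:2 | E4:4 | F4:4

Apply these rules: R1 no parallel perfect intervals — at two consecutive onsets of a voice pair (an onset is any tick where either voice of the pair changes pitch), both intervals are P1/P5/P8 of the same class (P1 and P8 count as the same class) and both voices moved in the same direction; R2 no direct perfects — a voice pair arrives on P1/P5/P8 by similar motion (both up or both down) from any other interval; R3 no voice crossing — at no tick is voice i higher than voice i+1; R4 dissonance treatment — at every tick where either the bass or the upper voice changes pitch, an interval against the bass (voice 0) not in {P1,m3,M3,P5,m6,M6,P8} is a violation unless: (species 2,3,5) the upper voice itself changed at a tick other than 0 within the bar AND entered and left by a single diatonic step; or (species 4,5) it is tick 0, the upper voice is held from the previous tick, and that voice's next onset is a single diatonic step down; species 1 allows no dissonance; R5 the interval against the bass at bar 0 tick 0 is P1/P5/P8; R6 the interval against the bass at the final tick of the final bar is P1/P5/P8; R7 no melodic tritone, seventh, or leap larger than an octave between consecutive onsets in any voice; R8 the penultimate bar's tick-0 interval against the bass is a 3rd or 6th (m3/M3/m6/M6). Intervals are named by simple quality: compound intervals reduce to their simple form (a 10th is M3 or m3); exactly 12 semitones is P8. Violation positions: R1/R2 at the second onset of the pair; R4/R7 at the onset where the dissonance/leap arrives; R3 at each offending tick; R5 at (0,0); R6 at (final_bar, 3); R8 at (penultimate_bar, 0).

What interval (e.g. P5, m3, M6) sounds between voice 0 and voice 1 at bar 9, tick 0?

voice 0=F3 voice 1=F4 -> P8

P8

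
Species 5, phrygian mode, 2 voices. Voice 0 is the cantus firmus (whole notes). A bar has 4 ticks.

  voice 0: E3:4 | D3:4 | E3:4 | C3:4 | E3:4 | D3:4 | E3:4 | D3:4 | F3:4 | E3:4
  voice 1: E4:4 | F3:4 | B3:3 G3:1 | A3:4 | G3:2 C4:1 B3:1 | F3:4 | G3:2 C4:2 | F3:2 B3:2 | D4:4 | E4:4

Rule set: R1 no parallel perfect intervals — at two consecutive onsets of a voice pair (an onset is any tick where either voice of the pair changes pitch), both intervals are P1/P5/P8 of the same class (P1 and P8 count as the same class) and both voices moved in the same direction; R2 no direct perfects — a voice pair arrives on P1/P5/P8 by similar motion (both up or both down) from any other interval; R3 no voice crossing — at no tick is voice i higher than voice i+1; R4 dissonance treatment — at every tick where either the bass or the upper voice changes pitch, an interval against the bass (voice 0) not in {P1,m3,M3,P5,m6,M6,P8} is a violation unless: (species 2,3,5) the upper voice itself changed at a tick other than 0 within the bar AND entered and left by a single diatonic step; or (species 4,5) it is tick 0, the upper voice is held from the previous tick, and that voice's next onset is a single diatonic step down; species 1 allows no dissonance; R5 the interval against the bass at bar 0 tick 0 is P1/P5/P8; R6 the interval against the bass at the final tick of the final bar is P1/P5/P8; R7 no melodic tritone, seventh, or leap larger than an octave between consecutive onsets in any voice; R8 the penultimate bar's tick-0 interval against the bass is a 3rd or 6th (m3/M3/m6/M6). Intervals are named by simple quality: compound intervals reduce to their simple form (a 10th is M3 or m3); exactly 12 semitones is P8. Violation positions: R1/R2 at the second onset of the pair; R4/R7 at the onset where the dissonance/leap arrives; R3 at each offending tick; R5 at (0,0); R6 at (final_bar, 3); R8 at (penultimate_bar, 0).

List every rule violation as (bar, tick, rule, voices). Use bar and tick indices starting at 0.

bar 0: v0=E3 v1=E4 downbeat P8
bar 1: v0=D3 v1=F3 downbeat m3
bar 2: v0=E3 v1=B3 downbeat P5
bar 3: v0=C3 v1=A3 downbeat M6
bar 4: v0=E3 v1=G3 downbeat m3
bar 5: v0=D3 v1=F3 downbeat m3
bar 6: v0=E3 v1=G3 downbeat m3
bar 7: v0=D3 v1=F3 downbeat m3
bar 8: v0=F3 v1=D4 downbeat M6
bar 9: v0=E3 v1=E4 downbeat P8
  -> R7 @ bar 1 tick 0 v(1,): E4->F3 leap 11st
  -> R2 @ bar 2 tick 0 v(0, 1): D3/F3 m3 -> E3/B3 P5 similar
  -> R7 @ bar 2 tick 0 v(1,): F3->B3 leap 6st
  -> R7 @ bar 5 tick 0 v(1,): B3->F3 leap 6st
  -> R7 @ bar 7 tick 2 v(1,): F3->B3 leap 6st

(1, 0, R7, (1,))
(2, 0, R2, (0, 1))
(2, 0, R7, (1,))
(5, 0, R7, (1,))
(7, 2, R7, (1,))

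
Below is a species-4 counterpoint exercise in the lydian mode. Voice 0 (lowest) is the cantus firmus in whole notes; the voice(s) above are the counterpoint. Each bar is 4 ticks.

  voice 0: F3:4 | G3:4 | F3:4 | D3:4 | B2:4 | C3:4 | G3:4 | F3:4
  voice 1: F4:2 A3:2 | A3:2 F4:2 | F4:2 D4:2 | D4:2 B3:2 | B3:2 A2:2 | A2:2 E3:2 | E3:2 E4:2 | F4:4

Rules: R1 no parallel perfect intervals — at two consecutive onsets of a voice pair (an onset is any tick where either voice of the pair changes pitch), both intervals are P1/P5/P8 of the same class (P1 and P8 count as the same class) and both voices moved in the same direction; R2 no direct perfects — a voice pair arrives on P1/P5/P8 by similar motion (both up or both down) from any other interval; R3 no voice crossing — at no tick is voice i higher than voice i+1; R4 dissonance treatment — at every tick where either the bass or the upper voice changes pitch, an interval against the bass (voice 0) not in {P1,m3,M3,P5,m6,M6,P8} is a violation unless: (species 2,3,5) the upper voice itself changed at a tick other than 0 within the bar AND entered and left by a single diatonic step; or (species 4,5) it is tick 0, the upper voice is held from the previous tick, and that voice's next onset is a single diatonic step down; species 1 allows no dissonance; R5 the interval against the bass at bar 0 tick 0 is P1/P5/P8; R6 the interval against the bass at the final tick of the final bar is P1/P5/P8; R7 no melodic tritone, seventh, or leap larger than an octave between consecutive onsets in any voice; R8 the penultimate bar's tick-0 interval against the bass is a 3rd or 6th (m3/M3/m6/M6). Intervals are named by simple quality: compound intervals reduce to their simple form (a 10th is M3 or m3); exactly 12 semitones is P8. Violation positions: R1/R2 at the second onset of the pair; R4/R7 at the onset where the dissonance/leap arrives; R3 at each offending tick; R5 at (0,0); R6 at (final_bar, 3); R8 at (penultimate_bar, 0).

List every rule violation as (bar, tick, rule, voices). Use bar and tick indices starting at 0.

(1, 0, R4, (0, 1))
(1, 2, R4, (0, 1))
(4, 2, R3, (0, 1))
(4, 2, R4, (0, 1))
(4, 2, R7, (1,))
(4, 3, R3, (0, 1))
(5, 0, R3, (0, 1))
(5, 1, R3, (0, 1))
(6, 0, R3, (0, 1))
(6, 1, R3, (0, 1))

bar 0: v0=F3 v1=F4 downbeat P8
bar 1: v0=G3 v1=A3 downbeat M2
bar 2: v0=F3 v1=F4 downbeat P8
bar 3: v0=D3 v1=D4 downbeat P8
bar 4: v0=B2 v1=B3 downbeat P8
bar 5: v0=C3 v1=A2 downbeat m3
bar 6: v0=G3 v1=E3 downbeat m3
bar 7: v0=F3 v1=F4 downbeat P8
  -> R4 @ bar 1 tick 0 v(0, 1): G3/A3 M2 untreated
  -> R4 @ bar 1 tick 2 v(0, 1): G3/F4 m7 untreated
  -> R3 @ bar 4 tick 2 v(0, 1): B2 above A2
  -> R4 @ bar 4 tick 2 v(0, 1): B2/A2 M2 untreated
  -> R7 @ bar 4 tick 2 v(1,): B3->A2 leap 14st
  -> R3 @ bar 4 tick 3 v(0, 1): B2 above A2
  -> R3 @ bar 5 tick 0 v(0, 1): C3 above A2
  -> R3 @ bar 5 tick 1 v(0, 1): C3 above A2
  -> R3 @ bar 6 tick 0 v(0, 1): G3 above E3
  -> R3 @ bar 6 tick 1 v(0, 1): G3 above E3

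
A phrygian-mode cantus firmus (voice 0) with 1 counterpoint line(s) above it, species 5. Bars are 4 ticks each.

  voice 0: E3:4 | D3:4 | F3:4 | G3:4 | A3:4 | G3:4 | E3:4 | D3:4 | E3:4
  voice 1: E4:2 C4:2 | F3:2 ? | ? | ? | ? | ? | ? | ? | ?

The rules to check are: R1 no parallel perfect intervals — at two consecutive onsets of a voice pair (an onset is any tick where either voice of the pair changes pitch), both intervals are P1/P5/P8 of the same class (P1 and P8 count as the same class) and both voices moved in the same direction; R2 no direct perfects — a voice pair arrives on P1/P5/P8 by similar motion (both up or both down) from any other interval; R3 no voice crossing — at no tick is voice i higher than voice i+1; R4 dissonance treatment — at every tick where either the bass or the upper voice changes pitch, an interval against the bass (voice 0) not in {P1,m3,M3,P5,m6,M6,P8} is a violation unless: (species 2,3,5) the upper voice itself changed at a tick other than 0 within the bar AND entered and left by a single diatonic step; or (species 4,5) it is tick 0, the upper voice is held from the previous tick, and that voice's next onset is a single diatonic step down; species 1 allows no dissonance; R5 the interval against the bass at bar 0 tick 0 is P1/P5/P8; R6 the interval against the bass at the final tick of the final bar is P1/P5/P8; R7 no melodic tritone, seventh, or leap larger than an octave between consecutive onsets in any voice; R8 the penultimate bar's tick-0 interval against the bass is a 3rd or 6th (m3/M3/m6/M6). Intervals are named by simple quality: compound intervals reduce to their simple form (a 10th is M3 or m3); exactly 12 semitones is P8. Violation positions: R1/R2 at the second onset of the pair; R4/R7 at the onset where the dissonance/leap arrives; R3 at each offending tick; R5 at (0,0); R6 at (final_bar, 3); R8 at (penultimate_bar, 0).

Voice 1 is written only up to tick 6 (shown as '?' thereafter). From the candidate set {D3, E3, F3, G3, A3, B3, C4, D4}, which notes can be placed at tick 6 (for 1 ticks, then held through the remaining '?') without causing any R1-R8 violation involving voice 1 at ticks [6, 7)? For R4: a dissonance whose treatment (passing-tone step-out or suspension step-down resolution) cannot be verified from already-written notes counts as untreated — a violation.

D3: legal
E3: violates R4
F3: legal
G3: violates R4
A3: legal
B3: violates R7
C4: violates R4
D4: legal

{A3, D3, D4, F3}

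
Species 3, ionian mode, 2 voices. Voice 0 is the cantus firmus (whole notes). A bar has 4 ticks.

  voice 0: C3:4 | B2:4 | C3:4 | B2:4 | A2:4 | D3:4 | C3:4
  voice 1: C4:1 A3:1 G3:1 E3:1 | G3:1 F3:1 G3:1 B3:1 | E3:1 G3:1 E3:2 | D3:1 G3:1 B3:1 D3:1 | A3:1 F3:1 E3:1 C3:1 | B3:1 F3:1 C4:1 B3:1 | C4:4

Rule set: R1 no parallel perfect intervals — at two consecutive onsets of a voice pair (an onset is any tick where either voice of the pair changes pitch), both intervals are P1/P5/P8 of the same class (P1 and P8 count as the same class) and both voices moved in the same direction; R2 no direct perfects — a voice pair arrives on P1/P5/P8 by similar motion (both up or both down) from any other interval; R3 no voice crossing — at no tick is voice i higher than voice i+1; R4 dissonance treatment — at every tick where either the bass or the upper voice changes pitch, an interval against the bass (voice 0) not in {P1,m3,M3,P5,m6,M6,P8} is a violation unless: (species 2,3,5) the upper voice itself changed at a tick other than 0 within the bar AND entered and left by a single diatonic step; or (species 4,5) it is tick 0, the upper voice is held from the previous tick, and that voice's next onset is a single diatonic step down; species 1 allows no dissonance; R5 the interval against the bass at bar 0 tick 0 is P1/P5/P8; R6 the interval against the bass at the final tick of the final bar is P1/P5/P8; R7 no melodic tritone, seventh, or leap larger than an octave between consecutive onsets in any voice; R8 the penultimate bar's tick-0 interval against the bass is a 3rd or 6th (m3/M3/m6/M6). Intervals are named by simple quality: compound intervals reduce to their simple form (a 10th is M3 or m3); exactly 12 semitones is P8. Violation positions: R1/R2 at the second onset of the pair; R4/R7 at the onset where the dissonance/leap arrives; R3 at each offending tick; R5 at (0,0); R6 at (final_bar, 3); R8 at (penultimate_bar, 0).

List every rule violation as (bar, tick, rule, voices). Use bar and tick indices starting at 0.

bar 0: v0=C3 v1=C4 downbeat P8
bar 1: v0=B2 v1=G3 downbeat m6
bar 2: v0=C3 v1=E3 downbeat M3
bar 3: v0=B2 v1=D3 downbeat m3
bar 4: v0=A2 v1=A3 downbeat P8
bar 5: v0=D3 v1=B3 downbeat M6
bar 6: v0=C3 v1=C4 downbeat P8
  -> R7 @ bar 5 tick 0 v(1,): C3->B3 leap 11st
  -> R7 @ bar 5 tick 1 v(1,): B3->F3 leap 6st
  -> R4 @ bar 5 tick 2 v(0, 1): D3/C4 m7 untreated

(5, 0, R7, (1,))
(5, 1, R7, (1,))
(5, 2, R4, (0, 1))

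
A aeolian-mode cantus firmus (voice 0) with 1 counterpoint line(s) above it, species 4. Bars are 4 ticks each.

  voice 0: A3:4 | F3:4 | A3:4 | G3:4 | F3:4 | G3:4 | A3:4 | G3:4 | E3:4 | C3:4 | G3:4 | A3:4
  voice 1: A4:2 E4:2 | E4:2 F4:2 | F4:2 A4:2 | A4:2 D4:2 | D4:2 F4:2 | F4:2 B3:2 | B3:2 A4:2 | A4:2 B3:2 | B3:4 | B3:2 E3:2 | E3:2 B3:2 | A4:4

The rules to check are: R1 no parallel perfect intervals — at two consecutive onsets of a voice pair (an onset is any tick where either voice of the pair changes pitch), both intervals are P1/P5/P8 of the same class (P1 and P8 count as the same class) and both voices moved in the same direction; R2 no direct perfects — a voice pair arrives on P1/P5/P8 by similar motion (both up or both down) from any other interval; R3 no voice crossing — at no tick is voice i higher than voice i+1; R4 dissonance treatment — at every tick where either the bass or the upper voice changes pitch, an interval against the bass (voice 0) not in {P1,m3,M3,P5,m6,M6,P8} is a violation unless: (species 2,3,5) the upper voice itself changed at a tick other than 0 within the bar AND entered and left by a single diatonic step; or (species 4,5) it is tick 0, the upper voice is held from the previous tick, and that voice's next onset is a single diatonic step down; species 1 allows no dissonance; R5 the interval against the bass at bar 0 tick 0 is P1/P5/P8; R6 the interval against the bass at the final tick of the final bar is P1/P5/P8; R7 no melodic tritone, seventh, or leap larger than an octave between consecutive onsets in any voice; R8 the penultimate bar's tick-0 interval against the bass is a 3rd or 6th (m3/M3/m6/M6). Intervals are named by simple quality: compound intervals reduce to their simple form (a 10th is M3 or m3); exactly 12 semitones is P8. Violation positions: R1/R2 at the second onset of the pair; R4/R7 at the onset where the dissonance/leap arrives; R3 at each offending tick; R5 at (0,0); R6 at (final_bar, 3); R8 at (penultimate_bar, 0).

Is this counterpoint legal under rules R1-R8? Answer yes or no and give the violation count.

bar 0: v0=A3 v1=A4 (P8)
bar 1: v0=F3 v1=E4 (M7)
bar 2: v0=A3 v1=F4 (m6)
bar 3: v0=G3 v1=A4 (M2)
bar 4: v0=F3 v1=D4 (M6)
bar 5: v0=G3 v1=F4 (m7)
bar 6: v0=A3 v1=B3 (M2)
bar 7: v0=G3 v1=A4 (M2)
bar 8: v0=E3 v1=B3 (P5)
bar 9: v0=C3 v1=B3 (M7)
bar 10: v0=G3 v1=E3 (m3)
bar 11: v0=A3 v1=A4 (P8)
  R4 @ bar1.0: F3/E4 M7 untreated
  R4 @ bar3.0: G3/A4 M2 untreated
  R4 @ bar5.0: G3/F4 m7 untreated
  R7 @ bar5.2: F4->B3 leap 6st
  R4 @ bar6.0: A3/B3 M2 untreated
  R7 @ bar6.2: B3->A4 leap 10st
  R4 @ bar7.0: G3/A4 M2 untreated
  R7 @ bar7.2: A4->B3 leap 10st
  R4 @ bar9.0: C3/B3 M7 untreated
  R3 @ bar10.0: G3 above E3
  R3 @ bar10.1: G3 above E3
  R2 @ bar11.0: G3/B3 M3 -> A3/A4 P8 similar
  R7 @ bar11.0: B3->A4 leap 10st

No (13 violations)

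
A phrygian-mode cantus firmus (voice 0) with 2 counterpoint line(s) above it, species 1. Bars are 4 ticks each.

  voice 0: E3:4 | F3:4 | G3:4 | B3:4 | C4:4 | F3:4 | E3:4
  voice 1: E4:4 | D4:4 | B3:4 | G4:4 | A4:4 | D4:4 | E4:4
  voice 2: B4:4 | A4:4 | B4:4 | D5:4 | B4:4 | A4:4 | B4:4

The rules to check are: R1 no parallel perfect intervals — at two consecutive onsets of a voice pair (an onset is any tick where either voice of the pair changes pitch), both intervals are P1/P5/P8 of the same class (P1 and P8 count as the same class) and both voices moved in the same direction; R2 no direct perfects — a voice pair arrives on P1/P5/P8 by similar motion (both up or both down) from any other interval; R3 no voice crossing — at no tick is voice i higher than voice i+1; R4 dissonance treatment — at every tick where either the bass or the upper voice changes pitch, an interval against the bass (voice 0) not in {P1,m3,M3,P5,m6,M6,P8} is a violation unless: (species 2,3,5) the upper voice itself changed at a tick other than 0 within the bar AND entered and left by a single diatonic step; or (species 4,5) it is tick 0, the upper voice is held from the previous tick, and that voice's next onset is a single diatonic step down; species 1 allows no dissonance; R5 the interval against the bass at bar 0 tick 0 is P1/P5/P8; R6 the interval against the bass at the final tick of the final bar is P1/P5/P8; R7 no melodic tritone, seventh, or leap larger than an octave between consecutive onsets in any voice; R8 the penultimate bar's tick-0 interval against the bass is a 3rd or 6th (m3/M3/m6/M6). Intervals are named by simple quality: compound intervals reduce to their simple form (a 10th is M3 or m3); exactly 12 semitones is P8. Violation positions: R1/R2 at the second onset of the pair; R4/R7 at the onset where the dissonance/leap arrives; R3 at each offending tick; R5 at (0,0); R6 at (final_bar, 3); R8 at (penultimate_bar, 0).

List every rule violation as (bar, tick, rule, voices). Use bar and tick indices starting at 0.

(1, 0, R1, (1, 2))
(3, 0, R2, (1, 2))
(4, 0, R4, (0, 2))
(5, 0, R2, (1, 2))
(6, 0, R1, (1, 2))

bar 0: v0=E3 v1=E4 v2=B4 downbeat P5
bar 1: v0=F3 v1=D4 v2=A4 downbeat M3
bar 2: v0=G3 v1=B3 v2=B4 downbeat M3
bar 3: v0=B3 v1=G4 v2=D5 downbeat m3
bar 4: v0=C4 v1=A4 v2=B4 downbeat M7
bar 5: v0=F3 v1=D4 v2=A4 downbeat M3
bar 6: v0=E3 v1=E4 v2=B4 downbeat P5
  -> R1 @ bar 1 tick 0 v(1, 2): E4/B4 P5 -> D4/A4 P5 similar
  -> R2 @ bar 3 tick 0 v(1, 2): B3/B4 P8 -> G4/D5 P5 similar
  -> R4 @ bar 4 tick 0 v(0, 2): C4/B4 M7 untreated
  -> R2 @ bar 5 tick 0 v(1, 2): A4/B4 M2 -> D4/A4 P5 similar
  -> R1 @ bar 6 tick 0 v(1, 2): D4/A4 P5 -> E4/B4 P5 similar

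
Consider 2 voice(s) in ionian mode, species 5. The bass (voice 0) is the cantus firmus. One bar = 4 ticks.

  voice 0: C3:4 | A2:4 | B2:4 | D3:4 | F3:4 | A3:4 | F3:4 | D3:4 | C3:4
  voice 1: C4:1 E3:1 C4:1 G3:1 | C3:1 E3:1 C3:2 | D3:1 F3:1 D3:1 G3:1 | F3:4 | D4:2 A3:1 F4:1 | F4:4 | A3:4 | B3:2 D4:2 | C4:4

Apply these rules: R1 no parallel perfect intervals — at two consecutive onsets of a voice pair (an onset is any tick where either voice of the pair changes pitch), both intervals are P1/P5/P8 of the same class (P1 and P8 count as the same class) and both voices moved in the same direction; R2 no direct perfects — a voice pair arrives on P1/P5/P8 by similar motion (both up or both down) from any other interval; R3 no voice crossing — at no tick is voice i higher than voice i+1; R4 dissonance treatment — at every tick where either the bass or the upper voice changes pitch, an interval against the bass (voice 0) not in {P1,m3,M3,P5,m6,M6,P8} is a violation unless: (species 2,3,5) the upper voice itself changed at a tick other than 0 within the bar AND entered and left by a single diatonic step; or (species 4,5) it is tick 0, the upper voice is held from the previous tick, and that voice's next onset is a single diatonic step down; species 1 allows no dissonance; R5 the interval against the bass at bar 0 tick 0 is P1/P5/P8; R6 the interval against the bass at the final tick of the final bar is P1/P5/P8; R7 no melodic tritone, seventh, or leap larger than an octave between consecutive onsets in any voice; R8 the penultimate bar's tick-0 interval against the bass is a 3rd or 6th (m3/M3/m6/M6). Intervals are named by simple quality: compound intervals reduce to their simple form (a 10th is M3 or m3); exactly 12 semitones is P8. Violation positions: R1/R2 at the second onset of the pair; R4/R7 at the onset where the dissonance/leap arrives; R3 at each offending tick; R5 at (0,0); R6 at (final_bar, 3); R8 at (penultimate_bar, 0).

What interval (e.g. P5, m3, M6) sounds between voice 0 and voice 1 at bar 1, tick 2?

m3

voice 0=A2 voice 1=C3 -> m3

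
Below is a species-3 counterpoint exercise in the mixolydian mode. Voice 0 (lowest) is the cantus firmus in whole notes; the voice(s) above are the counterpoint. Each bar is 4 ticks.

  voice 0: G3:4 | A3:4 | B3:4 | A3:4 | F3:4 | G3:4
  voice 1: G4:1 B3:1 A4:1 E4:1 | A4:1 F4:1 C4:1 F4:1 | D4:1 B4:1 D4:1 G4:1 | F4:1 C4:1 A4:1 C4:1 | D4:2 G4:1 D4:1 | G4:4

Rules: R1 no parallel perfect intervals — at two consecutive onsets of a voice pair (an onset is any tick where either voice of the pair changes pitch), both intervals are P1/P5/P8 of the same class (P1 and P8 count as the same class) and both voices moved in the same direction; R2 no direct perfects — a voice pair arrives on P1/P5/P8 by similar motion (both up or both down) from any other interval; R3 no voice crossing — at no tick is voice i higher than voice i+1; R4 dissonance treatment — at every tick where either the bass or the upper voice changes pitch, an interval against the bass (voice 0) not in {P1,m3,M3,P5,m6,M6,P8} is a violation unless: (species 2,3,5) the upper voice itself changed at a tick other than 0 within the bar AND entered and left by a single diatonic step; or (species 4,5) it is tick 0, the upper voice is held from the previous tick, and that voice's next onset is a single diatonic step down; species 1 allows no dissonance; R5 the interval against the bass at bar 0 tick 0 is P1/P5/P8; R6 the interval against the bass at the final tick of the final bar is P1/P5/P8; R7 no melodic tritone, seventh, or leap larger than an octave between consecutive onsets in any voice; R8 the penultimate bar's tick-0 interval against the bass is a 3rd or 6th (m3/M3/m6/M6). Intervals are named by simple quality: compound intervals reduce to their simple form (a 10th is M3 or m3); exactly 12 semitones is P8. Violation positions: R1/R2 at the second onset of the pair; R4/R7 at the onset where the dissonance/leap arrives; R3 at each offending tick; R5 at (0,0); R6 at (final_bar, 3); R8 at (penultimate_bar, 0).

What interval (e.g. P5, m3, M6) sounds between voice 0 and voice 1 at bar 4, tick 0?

voice 0=F3 voice 1=D4 -> M6

M6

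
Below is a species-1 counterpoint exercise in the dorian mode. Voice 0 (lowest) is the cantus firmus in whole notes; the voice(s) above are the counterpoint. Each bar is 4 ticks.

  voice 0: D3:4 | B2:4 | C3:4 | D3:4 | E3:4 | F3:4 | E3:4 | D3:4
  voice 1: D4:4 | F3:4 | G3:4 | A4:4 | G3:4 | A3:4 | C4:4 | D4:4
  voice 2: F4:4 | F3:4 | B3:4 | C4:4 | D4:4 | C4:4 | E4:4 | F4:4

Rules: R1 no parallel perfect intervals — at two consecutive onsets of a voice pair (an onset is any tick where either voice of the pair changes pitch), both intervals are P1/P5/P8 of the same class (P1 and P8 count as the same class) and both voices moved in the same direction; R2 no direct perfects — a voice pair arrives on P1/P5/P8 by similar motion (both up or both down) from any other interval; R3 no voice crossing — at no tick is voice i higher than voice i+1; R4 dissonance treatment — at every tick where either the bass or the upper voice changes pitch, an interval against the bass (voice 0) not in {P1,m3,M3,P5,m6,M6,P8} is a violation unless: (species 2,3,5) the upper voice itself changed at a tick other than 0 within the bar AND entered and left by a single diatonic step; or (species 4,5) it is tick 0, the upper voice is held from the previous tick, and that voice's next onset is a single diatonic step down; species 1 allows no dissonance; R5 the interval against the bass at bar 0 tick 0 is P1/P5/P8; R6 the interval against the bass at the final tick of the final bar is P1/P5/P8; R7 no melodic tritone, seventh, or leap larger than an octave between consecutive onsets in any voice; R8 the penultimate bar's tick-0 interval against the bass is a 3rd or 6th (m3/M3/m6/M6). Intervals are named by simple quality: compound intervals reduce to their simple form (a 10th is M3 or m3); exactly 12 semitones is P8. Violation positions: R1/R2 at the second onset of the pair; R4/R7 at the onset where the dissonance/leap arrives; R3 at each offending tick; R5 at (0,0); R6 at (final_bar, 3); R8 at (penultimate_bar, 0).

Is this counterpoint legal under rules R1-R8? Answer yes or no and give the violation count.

No (18 violations)

bar 0: v0=D3 v1=D4 v2=F4 (m3)
bar 1: v0=B2 v1=F3 v2=F3 (TT)
bar 2: v0=C3 v1=G3 v2=B3 (M7)
bar 3: v0=D3 v1=A4 v2=C4 (m7)
bar 4: v0=E3 v1=G3 v2=D4 (m7)
bar 5: v0=F3 v1=A3 v2=C4 (P5)
bar 6: v0=E3 v1=C4 v2=E4 (P8)
bar 7: v0=D3 v1=D4 v2=F4 (m3)
  R5 @ bar0.0: opens on m3
  R2 @ bar1.0: D4/F4 m3 -> F3/F3 P1 similar
  R4 @ bar1.0: B2/F3 TT untreated
  R4 @ bar1.0: B2/F3 TT untreated
  R2 @ bar2.0: B2/F3 TT -> C3/G3 P5 similar
  R4 @ bar2.0: C3/B3 M7 untreated
  R7 @ bar2.0: F3->B3 leap 6st
  R1 @ bar3.0: C3/G3 P5 -> D3/A4 P5 similar
  R3 @ bar3.0: A4 above C4
  R4 @ bar3.0: D3/C4 m7 untreated
  R7 @ bar3.0: G3->A4 leap 14st
  R3 @ bar3.1: A4 above C4
  R3 @ bar3.2: A4 above C4
  R3 @ bar3.3: A4 above C4
  R4 @ bar4.0: E3/D4 m7 untreated
  R7 @ bar4.0: A4->G3 leap 14st
  R8 @ bar6.0: penult P8 not 3rd/6th
  R6 @ bar7.3: closes on m3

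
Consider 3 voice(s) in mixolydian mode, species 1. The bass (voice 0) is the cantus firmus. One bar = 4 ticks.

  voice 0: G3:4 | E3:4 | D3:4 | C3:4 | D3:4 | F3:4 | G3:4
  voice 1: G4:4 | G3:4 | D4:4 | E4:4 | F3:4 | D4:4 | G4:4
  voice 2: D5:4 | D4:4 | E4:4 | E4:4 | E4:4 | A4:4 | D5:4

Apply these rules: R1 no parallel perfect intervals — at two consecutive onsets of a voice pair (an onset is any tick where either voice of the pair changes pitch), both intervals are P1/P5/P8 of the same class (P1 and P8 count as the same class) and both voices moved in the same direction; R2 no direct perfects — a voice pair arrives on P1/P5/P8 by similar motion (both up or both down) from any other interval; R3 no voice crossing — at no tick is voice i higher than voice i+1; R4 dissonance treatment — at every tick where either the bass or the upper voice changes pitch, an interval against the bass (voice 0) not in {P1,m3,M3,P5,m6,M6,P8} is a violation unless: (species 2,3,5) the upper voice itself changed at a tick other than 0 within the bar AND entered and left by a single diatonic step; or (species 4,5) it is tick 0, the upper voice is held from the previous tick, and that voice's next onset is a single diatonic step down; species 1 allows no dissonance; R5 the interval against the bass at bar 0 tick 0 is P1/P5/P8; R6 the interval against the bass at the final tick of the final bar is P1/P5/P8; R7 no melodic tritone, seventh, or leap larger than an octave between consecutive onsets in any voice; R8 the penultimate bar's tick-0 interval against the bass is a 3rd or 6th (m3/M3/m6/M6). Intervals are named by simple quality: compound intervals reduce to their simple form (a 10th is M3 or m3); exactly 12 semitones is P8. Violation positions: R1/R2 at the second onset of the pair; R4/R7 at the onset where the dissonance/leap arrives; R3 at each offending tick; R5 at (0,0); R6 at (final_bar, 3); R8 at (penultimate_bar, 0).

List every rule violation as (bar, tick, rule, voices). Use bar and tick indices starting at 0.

bar 0: v0=G3 v1=G4 v2=D5 downbeat P5
bar 1: v0=E3 v1=G3 v2=D4 downbeat m7
bar 2: v0=D3 v1=D4 v2=E4 downbeat M2
bar 3: v0=C3 v1=E4 v2=E4 downbeat M3
bar 4: v0=D3 v1=F3 v2=E4 downbeat M2
bar 5: v0=F3 v1=D4 v2=A4 downbeat M3
bar 6: v0=G3 v1=G4 v2=D5 downbeat P5
  -> R1 @ bar 1 tick 0 v(1, 2): G4/D5 P5 -> G3/D4 P5 similar
  -> R4 @ bar 1 tick 0 v(0, 2): E3/D4 m7 untreated
  -> R4 @ bar 2 tick 0 v(0, 2): D3/E4 M2 untreated
  -> R4 @ bar 4 tick 0 v(0, 2): D3/E4 M2 untreated
  -> R7 @ bar 4 tick 0 v(1,): E4->F3 leap 11st
  -> R2 @ bar 5 tick 0 v(1, 2): F3/E4 M7 -> D4/A4 P5 similar
  -> R1 @ bar 6 tick 0 v(1, 2): D4/A4 P5 -> G4/D5 P5 similar
  -> R2 @ bar 6 tick 0 v(0, 1): F3/D4 M6 -> G3/G4 P8 similar
  -> R2 @ bar 6 tick 0 v(0, 2): F3/A4 M3 -> G3/D5 P5 similar

(1, 0, R1, (1, 2))
(1, 0, R4, (0, 2))
(2, 0, R4, (0, 2))
(4, 0, R4, (0, 2))
(4, 0, R7, (1,))
(5, 0, R2, (1, 2))
(6, 0, R1, (1, 2))
(6, 0, R2, (0, 1))
(6, 0, R2, (0, 2))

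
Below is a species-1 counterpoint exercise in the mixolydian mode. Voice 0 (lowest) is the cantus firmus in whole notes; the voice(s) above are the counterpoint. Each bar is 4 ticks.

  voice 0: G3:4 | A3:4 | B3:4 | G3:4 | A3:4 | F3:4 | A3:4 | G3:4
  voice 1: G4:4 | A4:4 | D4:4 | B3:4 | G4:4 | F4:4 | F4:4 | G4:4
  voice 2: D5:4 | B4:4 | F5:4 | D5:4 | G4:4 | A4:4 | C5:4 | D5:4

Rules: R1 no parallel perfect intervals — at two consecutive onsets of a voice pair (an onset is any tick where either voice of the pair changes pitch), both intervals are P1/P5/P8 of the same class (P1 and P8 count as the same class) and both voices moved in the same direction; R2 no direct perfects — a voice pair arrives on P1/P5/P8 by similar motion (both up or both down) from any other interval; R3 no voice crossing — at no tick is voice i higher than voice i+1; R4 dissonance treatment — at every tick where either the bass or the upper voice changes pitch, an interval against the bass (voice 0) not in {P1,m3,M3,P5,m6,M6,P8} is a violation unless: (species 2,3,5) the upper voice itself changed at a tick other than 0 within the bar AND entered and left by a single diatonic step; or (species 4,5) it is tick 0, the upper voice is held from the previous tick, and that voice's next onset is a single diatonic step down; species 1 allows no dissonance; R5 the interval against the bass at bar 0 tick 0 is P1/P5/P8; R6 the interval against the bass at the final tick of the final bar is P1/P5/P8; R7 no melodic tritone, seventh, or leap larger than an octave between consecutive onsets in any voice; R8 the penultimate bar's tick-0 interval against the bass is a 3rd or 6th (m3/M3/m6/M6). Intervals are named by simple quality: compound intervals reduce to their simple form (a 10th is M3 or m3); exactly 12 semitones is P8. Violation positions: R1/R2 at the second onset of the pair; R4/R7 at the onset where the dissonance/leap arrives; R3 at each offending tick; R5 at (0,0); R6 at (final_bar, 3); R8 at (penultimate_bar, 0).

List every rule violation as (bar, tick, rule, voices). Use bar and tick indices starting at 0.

bar 0: v0=G3 v1=G4 v2=D5 downbeat P5
bar 1: v0=A3 v1=A4 v2=B4 downbeat M2
bar 2: v0=B3 v1=D4 v2=F5 downbeat TT
bar 3: v0=G3 v1=B3 v2=D5 downbeat P5
bar 4: v0=A3 v1=G4 v2=G4 downbeat m7
bar 5: v0=F3 v1=F4 v2=A4 downbeat M3
bar 6: v0=A3 v1=F4 v2=C5 downbeat m3
bar 7: v0=G3 v1=G4 v2=D5 downbeat P5
  -> R1 @ bar 1 tick 0 v(0, 1): G3/G4 P8 -> A3/A4 P8 similar
  -> R4 @ bar 1 tick 0 v(0, 2): A3/B4 M2 untreated
  -> R4 @ bar 2 tick 0 v(0, 2): B3/F5 TT untreated
  -> R7 @ bar 2 tick 0 v(2,): B4->F5 leap 6st
  -> R2 @ bar 3 tick 0 v(0, 2): B3/F5 TT -> G3/D5 P5 similar
  -> R4 @ bar 4 tick 0 v(0, 1): A3/G4 m7 untreated
  -> R4 @ bar 4 tick 0 v(0, 2): A3/G4 m7 untreated
  -> R2 @ bar 5 tick 0 v(0, 1): A3/G4 m7 -> F3/F4 P8 similar
  -> R1 @ bar 7 tick 0 v(1, 2): F4/C5 P5 -> G4/D5 P5 similar

(1, 0, R1, (0, 1))
(1, 0, R4, (0, 2))
(2, 0, R4, (0, 2))
(2, 0, R7, (2,))
(3, 0, R2, (0, 2))
(4, 0, R4, (0, 1))
(4, 0, R4, (0, 2))
(5, 0, R2, (0, 1))
(7, 0, R1, (1, 2))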